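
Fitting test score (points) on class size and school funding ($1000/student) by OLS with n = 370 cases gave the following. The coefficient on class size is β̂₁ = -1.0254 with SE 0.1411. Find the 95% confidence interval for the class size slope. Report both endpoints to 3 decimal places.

(-1.303, -0.748)

df = n − k − 1 = 370 − 2 − 1 = 367.
t* = t_{0.025, 367} = 1.966449.
Margin = t* × SE = 1.966449 × 0.1411 = 0.27747.
CI: -1.0254 ± 0.27747 → (-1.303, -0.748).
With 95% confidence, each one-unit increase in class size is associated with a change of between -1.303 and -0.748 points in test score, holding the other predictors fixed.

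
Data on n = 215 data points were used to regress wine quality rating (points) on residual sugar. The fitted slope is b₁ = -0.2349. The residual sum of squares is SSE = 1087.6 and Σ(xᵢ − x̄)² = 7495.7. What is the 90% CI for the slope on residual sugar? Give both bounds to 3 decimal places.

(-0.278, -0.192)

MSE = SSE/(n − 2) = 1087.6/213 = 5.1061.
SE(b₁) = √(MSE/Sₓₓ) = √(5.1061/7495.7) = 0.0260999.
df = n − 2 = 213.
t* = t_{0.05, 213} = 1.652039.
Margin = t* × SE = 1.652039 × 0.0260999 = 0.04312.
CI: -0.2349 ± 0.04312 → (-0.278, -0.192).
With 90% confidence, each one-unit increase in residual sugar is associated with a change of between -0.278 and -0.192 points in wine quality rating.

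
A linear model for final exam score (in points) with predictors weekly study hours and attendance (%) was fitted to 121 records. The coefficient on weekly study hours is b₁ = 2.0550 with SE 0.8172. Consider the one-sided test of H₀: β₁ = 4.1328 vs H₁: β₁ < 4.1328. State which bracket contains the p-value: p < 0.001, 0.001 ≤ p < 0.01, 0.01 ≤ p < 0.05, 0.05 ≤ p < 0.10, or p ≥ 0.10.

0.001 ≤ p < 0.01

t = (2.0550 − 4.1328) / 0.8172 = -2.543.
df = n − k − 1 = 121 − 2 − 1 = 118.
One-sided p = P(T_{118} < t) ≈ 0.0061.
So 0.001 ≤ p < 0.01.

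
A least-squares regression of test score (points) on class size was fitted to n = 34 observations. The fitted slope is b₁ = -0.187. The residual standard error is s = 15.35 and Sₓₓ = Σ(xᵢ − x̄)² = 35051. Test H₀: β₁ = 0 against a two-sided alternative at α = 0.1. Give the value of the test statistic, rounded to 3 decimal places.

t = -2.281

SE(b₁) = s/√Sₓₓ = 15.35/√35051 = 0.0819895.
t = -0.187 / 0.0819895 = -2.281.
df = n − 2 = 32.
Two-sided p ≈ 0.0294, which is < 0.1, so reject H₀.
There is evidence that class size is associated with test score.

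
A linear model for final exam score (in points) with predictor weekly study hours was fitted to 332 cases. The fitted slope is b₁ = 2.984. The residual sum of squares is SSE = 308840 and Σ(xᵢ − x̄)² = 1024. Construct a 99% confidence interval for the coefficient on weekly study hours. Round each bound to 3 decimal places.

MSE = SSE/(n − 2) = 308840/330 = 935.879.
SE(b₁) = √(MSE/Sₓₓ) = √(935.879/1024) = 0.956004.
df = n − 2 = 330.
t* = t_{0.005, 330} = 2.590809.
Margin = t* × SE = 2.590809 × 0.956004 = 2.47682.
CI: 2.984 ± 2.47682 → (0.507, 5.461).
With 99% confidence, each one-unit increase in weekly study hours is associated with a change of between 0.507 and 5.461 points in final exam score.

(0.507, 5.461)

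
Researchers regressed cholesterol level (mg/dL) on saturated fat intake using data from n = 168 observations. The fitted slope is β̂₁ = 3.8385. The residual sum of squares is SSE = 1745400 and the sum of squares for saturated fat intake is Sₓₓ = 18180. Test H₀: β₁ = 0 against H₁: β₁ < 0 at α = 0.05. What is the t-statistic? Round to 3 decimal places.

MSE = SSE/(n − 2) = 1745400/166 = 10514.5.
SE(β̂₁) = √(MSE/Sₓₓ) = √(10514.5/18180) = 0.760495.
t = 3.8385 / 0.760495 = 5.047.
df = n − 2 = 166.
One-sided p ≈ 1.0000, which is ≥ 0.05, so fail to reject H₀.
The data do not give significant evidence that the true slope on saturated fat intake is negative.

t = 5.047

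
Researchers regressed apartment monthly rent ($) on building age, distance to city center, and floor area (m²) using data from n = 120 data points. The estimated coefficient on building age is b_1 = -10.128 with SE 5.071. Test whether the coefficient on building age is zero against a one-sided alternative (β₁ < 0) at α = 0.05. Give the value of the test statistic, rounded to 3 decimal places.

H₀: β₁ = 0 vs H₁: β₁ < 0.
t = (b_1 − β₁⁰)/SE = -10.128 / 5.071 = -1.997.
df = n − k − 1 = 120 − 3 − 1 = 116.
One-sided p ≈ 0.0241, which is < 0.05, so reject H₀.
There is evidence that the true slope on building age is negative, holding the other predictors fixed.

t = -1.997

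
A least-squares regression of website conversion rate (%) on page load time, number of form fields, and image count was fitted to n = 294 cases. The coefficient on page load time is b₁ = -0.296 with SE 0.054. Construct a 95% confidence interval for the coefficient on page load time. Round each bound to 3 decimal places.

(-0.402, -0.190)

df = n − k − 1 = 294 − 3 − 1 = 290.
t* = t_{0.025, 290} = 1.968178.
Margin = t* × SE = 1.968178 × 0.054 = 0.10628.
CI: -0.296 ± 0.10628 → (-0.402, -0.190).
With 95% confidence, each one-unit increase in page load time is associated with a change of between -0.402 and -0.190 % in website conversion rate, holding the other predictors fixed.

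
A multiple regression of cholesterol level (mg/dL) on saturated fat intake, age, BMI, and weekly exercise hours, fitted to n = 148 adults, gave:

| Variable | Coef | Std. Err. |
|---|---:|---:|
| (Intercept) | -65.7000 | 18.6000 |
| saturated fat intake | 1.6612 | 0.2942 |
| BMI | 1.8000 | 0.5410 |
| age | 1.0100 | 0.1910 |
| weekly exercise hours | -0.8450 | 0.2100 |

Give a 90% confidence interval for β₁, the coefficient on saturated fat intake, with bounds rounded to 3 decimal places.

Read off: b = 1.6612, SE = 0.2942 for saturated fat intake.
df = n − k − 1 = 148 − 4 − 1 = 143.
t* = t_{0.05, 143} = 1.655579.
Margin = t* × SE = 1.655579 × 0.2942 = 0.48707.
CI: 1.6612 ± 0.48707 → (1.174, 2.148).

(1.174, 2.148)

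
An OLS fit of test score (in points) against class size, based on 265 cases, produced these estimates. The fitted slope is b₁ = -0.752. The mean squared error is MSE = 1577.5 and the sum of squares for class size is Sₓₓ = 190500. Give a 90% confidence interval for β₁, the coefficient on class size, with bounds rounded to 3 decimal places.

(-0.902, -0.602)

SE(b₁) = √(MSE/Sₓₓ) = √(1577.5/190500) = 0.0909991.
df = n − 2 = 263.
t* = t_{0.05, 263} = 1.650668.
Margin = t* × SE = 1.650668 × 0.0909991 = 0.15021.
CI: -0.752 ± 0.15021 → (-0.902, -0.602).
With 90% confidence, each one-unit increase in class size is associated with a change of between -0.902 and -0.602 points in test score.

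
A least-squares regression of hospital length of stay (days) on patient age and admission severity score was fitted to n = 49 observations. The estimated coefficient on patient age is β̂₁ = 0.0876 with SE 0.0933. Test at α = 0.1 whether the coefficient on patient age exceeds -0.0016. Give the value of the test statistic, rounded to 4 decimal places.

H₀: β₁ = -0.0016 vs H₁: β₁ > -0.0016.
t = (β̂₁ − β₁⁰)/SE = (0.0876 − (-0.0016)) / 0.0933 = 0.9561.
df = n − k − 1 = 49 − 2 − 1 = 46.
One-sided p ≈ 0.1720, which is ≥ 0.1, so fail to reject H₀.
The data do not give significant evidence that the true slope on patient age exceeds -0.0016 days per unit, holding the other predictors fixed.

t = 0.9561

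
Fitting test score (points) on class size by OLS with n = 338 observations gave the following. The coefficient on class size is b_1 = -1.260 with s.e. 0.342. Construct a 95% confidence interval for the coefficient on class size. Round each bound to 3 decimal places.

(-1.933, -0.587)

df = n − 2 = 338 − 2 = 336.
t* = t_{0.025, 336} = 1.967049.
Margin = t* × SE = 1.967049 × 0.342 = 0.67273.
CI: -1.260 ± 0.67273 → (-1.933, -0.587).
With 95% confidence, each one-unit increase in class size is associated with a change of between -1.933 and -0.587 points in test score.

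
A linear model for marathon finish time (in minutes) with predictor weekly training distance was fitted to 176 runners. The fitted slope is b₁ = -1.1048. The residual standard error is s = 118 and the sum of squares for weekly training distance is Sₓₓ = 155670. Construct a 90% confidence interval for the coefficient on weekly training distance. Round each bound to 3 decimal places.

SE(b₁) = s/√Sₓₓ = 118/√155670 = 0.299075.
df = n − 2 = 174.
t* = t_{0.05, 174} = 1.653658.
Margin = t* × SE = 1.653658 × 0.299075 = 0.49457.
CI: -1.1048 ± 0.49457 → (-1.599, -0.610).
With 90% confidence, each one-unit increase in weekly training distance is associated with a change of between -1.599 and -0.610 minutes in marathon finish time.

(-1.599, -0.610)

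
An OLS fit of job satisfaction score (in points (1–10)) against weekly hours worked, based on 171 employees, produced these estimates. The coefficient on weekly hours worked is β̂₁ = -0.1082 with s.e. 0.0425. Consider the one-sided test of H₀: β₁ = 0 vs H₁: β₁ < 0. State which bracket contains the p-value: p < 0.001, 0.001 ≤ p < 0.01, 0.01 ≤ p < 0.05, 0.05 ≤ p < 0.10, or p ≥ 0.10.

0.001 ≤ p < 0.01

t = -0.1082 / 0.0425 = -2.546.
df = n − 2 = 171 − 2 = 169.
One-sided p = P(T_{169} < t) ≈ 0.0059.
So 0.001 ≤ p < 0.01.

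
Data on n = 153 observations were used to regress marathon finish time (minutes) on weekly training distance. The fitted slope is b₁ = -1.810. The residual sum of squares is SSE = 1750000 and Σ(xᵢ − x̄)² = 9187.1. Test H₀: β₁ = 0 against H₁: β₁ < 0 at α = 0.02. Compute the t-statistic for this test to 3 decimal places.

t = -1.612

MSE = SSE/(n − 2) = 1750000/151 = 11589.4.
SE(b₁) = √(MSE/Sₓₓ) = √(11589.4/9187.1) = 1.12316.
t = -1.810 / 1.12316 = -1.612.
df = n − 2 = 151.
One-sided p ≈ 0.0546, which is ≥ 0.02, so fail to reject H₀.
The data do not give significant evidence that the true slope on weekly training distance is negative.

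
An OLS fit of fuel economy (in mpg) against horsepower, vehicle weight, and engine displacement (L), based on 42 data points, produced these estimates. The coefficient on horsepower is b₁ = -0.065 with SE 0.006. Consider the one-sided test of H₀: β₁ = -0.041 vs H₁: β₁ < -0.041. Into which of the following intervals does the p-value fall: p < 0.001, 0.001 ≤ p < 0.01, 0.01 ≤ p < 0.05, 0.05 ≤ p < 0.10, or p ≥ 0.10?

p < 0.001

t = (-0.065 − (-0.041)) / 0.006 = -4.000.
df = n − k − 1 = 42 − 3 − 1 = 38.
One-sided p = P(T_{38} < t) ≈ 0.0001.
So p < 0.001.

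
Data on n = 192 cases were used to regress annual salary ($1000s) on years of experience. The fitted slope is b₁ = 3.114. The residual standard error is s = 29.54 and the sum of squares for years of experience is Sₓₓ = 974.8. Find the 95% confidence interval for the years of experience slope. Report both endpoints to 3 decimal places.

(1.248, 4.980)

SE(b₁) = s/√Sₓₓ = 29.54/√974.8 = 0.946134.
df = n − 2 = 190.
t* = t_{0.025, 190} = 1.972528.
Margin = t* × SE = 1.972528 × 0.946134 = 1.86628.
CI: 3.114 ± 1.86628 → (1.248, 4.980).
With 95% confidence, each one-unit increase in years of experience is associated with a change of between 1.248 and 4.980 $1000s in annual salary.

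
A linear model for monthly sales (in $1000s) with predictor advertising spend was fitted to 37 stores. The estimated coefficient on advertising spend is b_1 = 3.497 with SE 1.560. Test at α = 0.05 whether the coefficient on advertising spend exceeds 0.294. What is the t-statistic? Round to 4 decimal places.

t = 2.0532

H₀: β₁ = 0.294 vs H₁: β₁ > 0.294.
t = (b_1 − β₁⁰)/SE = (3.497 − 0.294) / 1.560 = 2.0532.
df = n − 2 = 37 − 2 = 35.
One-sided p ≈ 0.0238, which is < 0.05, so reject H₀.
There is evidence that the true slope on advertising spend exceeds 0.294 $1000s per unit.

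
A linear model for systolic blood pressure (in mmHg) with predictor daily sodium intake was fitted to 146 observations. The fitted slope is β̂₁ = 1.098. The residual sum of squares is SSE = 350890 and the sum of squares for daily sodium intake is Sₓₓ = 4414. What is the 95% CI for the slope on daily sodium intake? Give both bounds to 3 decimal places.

MSE = SSE/(n − 2) = 350890/144 = 2436.74.
SE(β̂₁) = √(MSE/Sₓₓ) = √(2436.74/4414) = 0.742999.
df = n − 2 = 144.
t* = t_{0.025, 144} = 1.976575.
Margin = t* × SE = 1.976575 × 0.742999 = 1.46859.
CI: 1.098 ± 1.46859 → (-0.371, 2.567).
With 95% confidence, each one-unit increase in daily sodium intake is associated with a change of between -0.371 and 2.567 mmHg in systolic blood pressure.

(-0.371, 2.567)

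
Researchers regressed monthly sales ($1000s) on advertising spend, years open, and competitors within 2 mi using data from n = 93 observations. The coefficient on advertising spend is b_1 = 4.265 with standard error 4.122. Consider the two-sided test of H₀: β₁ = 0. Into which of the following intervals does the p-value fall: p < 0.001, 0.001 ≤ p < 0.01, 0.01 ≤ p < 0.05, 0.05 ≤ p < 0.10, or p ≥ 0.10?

t = 4.265 / 4.122 = 1.035.
df = n − k − 1 = 93 − 3 − 1 = 89.
Two-sided p = 2·P(T_{89} > |t|) ≈ 0.3036.
So p ≥ 0.10.

p ≥ 0.10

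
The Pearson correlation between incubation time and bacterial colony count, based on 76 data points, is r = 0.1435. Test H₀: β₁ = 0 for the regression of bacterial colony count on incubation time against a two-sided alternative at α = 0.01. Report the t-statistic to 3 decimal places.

t = 1.247

t = r·√(n − 2)/√(1 − r²) = 0.1435·√74/√0.979408 = 1.247.
df = n − 2 = 74.
Two-sided p ≈ 0.2162, which is ≥ 0.01, so fail to reject H₀.
The data do not give significant evidence of a linear association between incubation time and bacterial colony count.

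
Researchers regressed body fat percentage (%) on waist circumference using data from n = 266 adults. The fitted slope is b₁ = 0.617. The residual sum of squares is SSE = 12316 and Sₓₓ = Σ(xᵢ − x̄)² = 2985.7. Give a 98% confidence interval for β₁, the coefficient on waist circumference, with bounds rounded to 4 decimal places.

(0.3244, 0.9096)

MSE = SSE/(n − 2) = 12316/264 = 46.6515.
SE(b₁) = √(MSE/Sₓₓ) = √(46.6515/2985.7) = 0.125.
df = n − 2 = 264.
t* = t_{0.01, 264} = 2.340556.
Margin = t* × SE = 2.340556 × 0.125 = 0.292569.
CI: 0.617 ± 0.292569 → (0.3244, 0.9096).
With 98% confidence, each one-unit increase in waist circumference is associated with a change of between 0.3244 and 0.9096 % in body fat percentage.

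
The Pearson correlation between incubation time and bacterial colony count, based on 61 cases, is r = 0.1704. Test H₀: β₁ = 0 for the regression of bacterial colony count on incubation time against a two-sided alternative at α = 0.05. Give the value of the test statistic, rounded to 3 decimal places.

t = 1.328

t = r·√(n − 2)/√(1 − r²) = 0.1704·√59/√0.970964 = 1.328.
df = n − 2 = 59.
Two-sided p ≈ 0.1892, which is ≥ 0.05, so fail to reject H₀.
The data do not give significant evidence of a linear association between incubation time and bacterial colony count.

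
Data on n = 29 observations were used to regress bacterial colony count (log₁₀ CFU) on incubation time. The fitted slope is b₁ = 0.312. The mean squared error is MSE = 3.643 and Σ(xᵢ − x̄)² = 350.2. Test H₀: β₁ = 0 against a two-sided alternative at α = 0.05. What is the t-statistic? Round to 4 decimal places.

t = 3.0590

SE(b₁) = √(MSE/Sₓₓ) = √(3.643/350.2) = 0.101993.
t = 0.312 / 0.101993 = 3.0590.
df = n − 2 = 27.
Two-sided p ≈ 0.0050, which is < 0.05, so reject H₀.
There is evidence that incubation time is associated with bacterial colony count.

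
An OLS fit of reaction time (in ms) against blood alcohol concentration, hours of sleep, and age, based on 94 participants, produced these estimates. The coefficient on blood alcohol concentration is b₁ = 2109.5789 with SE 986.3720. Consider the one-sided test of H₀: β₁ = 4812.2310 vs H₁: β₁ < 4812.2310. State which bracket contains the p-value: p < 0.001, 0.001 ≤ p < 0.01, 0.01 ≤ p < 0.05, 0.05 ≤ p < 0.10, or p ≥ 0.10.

0.001 ≤ p < 0.01

t = (2109.5789 − 4812.2310) / 986.3720 = -2.740.
df = n − k − 1 = 94 − 3 − 1 = 90.
One-sided p = P(T_{90} < t) ≈ 0.0037.
So 0.001 ≤ p < 0.01.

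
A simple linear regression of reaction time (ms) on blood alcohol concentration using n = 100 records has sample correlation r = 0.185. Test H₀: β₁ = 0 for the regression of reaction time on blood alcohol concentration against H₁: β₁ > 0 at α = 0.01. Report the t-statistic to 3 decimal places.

t = r·√(n − 2)/√(1 − r²) = 0.185·√98/√0.965775 = 1.864.
df = n − 2 = 98.
One-sided p ≈ 0.0327, which is ≥ 0.01, so fail to reject H₀.
The data do not give significant evidence of a linear association between blood alcohol concentration and reaction time.

t = 1.864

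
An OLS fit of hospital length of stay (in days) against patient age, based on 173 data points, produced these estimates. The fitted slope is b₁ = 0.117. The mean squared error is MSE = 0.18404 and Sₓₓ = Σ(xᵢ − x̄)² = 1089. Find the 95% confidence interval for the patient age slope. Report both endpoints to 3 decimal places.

(0.091, 0.143)

SE(b₁) = √(MSE/Sₓₓ) = √(0.18404/1089) = 0.013.
df = n − 2 = 171.
t* = t_{0.025, 171} = 1.973934.
Margin = t* × SE = 1.973934 × 0.013 = 0.02566.
CI: 0.117 ± 0.02566 → (0.091, 0.143).
With 95% confidence, each one-unit increase in patient age is associated with a change of between 0.091 and 0.143 days in hospital length of stay.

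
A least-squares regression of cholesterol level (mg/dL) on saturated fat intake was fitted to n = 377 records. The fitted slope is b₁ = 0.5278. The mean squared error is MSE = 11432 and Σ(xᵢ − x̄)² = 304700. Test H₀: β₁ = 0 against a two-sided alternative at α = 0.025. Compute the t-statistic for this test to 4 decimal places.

SE(b₁) = √(MSE/Sₓₓ) = √(11432/304700) = 0.193698.
t = 0.5278 / 0.193698 = 2.7249.
df = n − 2 = 375.
Two-sided p ≈ 0.0067, which is < 0.025, so reject H₀.
There is evidence that saturated fat intake is associated with cholesterol level.

t = 2.7249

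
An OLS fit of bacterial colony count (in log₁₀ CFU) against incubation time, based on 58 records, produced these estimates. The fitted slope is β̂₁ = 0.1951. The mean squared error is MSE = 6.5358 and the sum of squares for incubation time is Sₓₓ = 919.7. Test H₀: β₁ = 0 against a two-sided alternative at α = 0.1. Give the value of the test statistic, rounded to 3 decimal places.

t = 2.314

SE(β̂₁) = √(MSE/Sₓₓ) = √(6.5358/919.7) = 0.0842997.
t = 0.1951 / 0.0842997 = 2.314.
df = n − 2 = 56.
Two-sided p ≈ 0.0243, which is < 0.1, so reject H₀.
There is evidence that incubation time is associated with bacterial colony count.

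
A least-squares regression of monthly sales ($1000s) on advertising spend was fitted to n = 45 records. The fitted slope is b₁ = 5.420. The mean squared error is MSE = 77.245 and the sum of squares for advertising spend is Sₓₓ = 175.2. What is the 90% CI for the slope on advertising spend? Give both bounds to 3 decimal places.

(4.304, 6.536)

SE(b₁) = √(MSE/Sₓₓ) = √(77.245/175.2) = 0.664.
df = n − 2 = 43.
t* = t_{0.05, 43} = 1.681071.
Margin = t* × SE = 1.681071 × 0.664 = 1.11623.
CI: 5.420 ± 1.11623 → (4.304, 6.536).
With 90% confidence, each one-unit increase in advertising spend is associated with a change of between 4.304 and 6.536 $1000s in monthly sales.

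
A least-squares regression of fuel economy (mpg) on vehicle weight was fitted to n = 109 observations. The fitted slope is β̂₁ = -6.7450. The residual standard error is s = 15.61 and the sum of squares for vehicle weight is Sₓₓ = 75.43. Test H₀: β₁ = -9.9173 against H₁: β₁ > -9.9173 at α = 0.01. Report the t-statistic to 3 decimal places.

SE(β̂₁) = s/√Sₓₓ = 15.61/√75.43 = 1.79734.
t = (-6.7450 − (-9.9173)) / 1.79734 = 1.765.
df = n − 2 = 107.
One-sided p ≈ 0.0402, which is ≥ 0.01, so fail to reject H₀.
The data do not give significant evidence that the true slope on vehicle weight exceeds -9.9173 mpg per unit.

t = 1.765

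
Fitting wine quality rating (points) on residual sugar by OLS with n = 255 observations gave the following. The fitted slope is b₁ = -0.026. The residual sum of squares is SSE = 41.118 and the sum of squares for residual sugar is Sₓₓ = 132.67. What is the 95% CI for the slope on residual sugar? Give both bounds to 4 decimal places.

MSE = SSE/(n − 2) = 41.118/253 = 0.162522.
SE(b₁) = √(MSE/Sₓₓ) = √(0.162522/132.67) = 0.0350001.
df = n − 2 = 253.
t* = t_{0.025, 253} = 1.969385.
Margin = t* × SE = 1.969385 × 0.0350001 = 0.068929.
CI: -0.026 ± 0.068929 → (-0.0949, 0.0429).
With 95% confidence, each one-unit increase in residual sugar is associated with a change of between -0.0949 and 0.0429 points in wine quality rating.

(-0.0949, 0.0429)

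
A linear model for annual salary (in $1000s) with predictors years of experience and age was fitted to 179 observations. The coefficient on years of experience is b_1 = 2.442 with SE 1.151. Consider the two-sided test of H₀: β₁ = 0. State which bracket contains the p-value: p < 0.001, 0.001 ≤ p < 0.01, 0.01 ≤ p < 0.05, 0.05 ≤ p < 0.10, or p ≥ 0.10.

0.01 ≤ p < 0.05

t = 2.442 / 1.151 = 2.122.
df = n − k − 1 = 179 − 2 − 1 = 176.
Two-sided p = 2·P(T_{176} > |t|) ≈ 0.0353.
So 0.01 ≤ p < 0.05.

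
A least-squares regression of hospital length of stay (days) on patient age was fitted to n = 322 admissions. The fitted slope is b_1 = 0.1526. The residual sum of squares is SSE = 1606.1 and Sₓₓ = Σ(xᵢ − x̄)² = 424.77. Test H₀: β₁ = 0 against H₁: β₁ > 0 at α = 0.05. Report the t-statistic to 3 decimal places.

t = 1.404

MSE = SSE/(n − 2) = 1606.1/320 = 5.01906.
SE(b_1) = √(MSE/Sₓₓ) = √(5.01906/424.77) = 0.108701.
t = 0.1526 / 0.108701 = 1.404.
df = n − 2 = 320.
One-sided p ≈ 0.0807, which is ≥ 0.05, so fail to reject H₀.
The data do not give significant evidence that the true slope on patient age is positive.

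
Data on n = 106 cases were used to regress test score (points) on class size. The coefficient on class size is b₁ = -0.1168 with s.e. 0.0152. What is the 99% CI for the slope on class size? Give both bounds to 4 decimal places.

(-0.1567, -0.0769)

df = n − 2 = 106 − 2 = 104.
t* = t_{0.005, 104} = 2.623932.
Margin = t* × SE = 2.623932 × 0.0152 = 0.039884.
CI: -0.1168 ± 0.039884 → (-0.1567, -0.0769).
With 99% confidence, each one-unit increase in class size is associated with a change of between -0.1567 and -0.0769 points in test score.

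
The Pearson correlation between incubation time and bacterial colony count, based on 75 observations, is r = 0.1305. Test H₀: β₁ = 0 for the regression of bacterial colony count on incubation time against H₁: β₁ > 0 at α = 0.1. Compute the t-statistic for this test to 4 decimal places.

t = r·√(n − 2)/√(1 − r²) = 0.1305·√73/√0.98297 = 1.1246.
df = n − 2 = 73.
One-sided p ≈ 0.1322, which is ≥ 0.1, so fail to reject H₀.
The data do not give significant evidence of a linear association between incubation time and bacterial colony count.

t = 1.1246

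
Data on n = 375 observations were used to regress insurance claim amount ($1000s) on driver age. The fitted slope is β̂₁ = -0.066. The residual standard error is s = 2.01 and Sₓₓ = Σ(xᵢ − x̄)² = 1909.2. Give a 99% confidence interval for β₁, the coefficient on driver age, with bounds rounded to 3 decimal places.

SE(β̂₁) = s/√Sₓₓ = 2.01/√1909.2 = 0.0460013.
df = n − 2 = 373.
t* = t_{0.005, 373} = 2.589074.
Margin = t* × SE = 2.589074 × 0.0460013 = 0.11910.
CI: -0.066 ± 0.11910 → (-0.185, 0.053).
With 99% confidence, each one-unit increase in driver age is associated with a change of between -0.185 and 0.053 $1000s in insurance claim amount.

(-0.185, 0.053)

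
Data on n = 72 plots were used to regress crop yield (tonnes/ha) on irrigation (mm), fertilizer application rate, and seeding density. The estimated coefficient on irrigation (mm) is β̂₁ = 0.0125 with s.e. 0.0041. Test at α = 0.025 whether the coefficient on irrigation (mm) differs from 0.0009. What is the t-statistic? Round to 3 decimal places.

t = 2.829

H₀: β₁ = 0.0009 vs H₁: β₁ ≠ 0.0009.
t = (β̂₁ − β₁⁰)/SE = (0.0125 − 0.0009) / 0.0041 = 2.829.
df = n − k − 1 = 72 − 3 − 1 = 68.
Two-sided p ≈ 0.0061, which is < 0.025, so reject H₀.
There is evidence that the true slope on irrigation (mm) differs from 0.0009 tonnes/ha per unit, holding the other predictors fixed.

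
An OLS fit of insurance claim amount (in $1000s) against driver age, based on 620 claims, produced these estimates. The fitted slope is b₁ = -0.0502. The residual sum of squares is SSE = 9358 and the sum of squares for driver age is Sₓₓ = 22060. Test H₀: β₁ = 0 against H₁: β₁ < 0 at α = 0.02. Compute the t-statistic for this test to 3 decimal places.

t = -1.916

MSE = SSE/(n − 2) = 9358/618 = 15.1424.
SE(b₁) = √(MSE/Sₓₓ) = √(15.1424/22060) = 0.0261996.
t = -0.0502 / 0.0261996 = -1.916.
df = n − 2 = 618.
One-sided p ≈ 0.0279, which is ≥ 0.02, so fail to reject H₀.
The data do not give significant evidence that the true slope on driver age is negative.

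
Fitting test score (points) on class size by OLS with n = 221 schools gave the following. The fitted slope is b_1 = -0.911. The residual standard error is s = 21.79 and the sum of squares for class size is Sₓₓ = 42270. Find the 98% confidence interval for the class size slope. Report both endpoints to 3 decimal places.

SE(b_1) = s/√Sₓₓ = 21.79/√42270 = 0.105984.
df = n − 2 = 219.
t* = t_{0.01, 219} = 2.343496.
Margin = t* × SE = 2.343496 × 0.105984 = 0.24837.
CI: -0.911 ± 0.24837 → (-1.159, -0.663).
With 98% confidence, each one-unit increase in class size is associated with a change of between -1.159 and -0.663 points in test score.

(-1.159, -0.663)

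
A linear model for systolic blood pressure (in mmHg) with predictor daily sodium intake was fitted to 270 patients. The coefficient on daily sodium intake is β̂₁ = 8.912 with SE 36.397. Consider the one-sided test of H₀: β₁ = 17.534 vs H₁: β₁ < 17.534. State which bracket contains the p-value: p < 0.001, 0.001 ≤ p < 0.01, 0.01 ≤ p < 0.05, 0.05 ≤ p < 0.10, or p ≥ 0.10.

t = (8.912 − 17.534) / 36.397 = -0.237.
df = n − 2 = 270 − 2 = 268.
One-sided p = P(T_{268} < t) ≈ 0.4065.
So p ≥ 0.10.

p ≥ 0.10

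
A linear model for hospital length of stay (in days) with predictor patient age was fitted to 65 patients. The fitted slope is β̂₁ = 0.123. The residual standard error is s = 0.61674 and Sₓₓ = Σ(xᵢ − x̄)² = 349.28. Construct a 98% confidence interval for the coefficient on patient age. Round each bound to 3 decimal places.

(0.044, 0.202)

SE(β̂₁) = s/√Sₓₓ = 0.61674/√349.28 = 0.0330001.
df = n − 2 = 63.
t* = t_{0.01, 63} = 2.387008.
Margin = t* × SE = 2.387008 × 0.0330001 = 0.07877.
CI: 0.123 ± 0.07877 → (0.044, 0.202).
With 98% confidence, each one-unit increase in patient age is associated with a change of between 0.044 and 0.202 days in hospital length of stay.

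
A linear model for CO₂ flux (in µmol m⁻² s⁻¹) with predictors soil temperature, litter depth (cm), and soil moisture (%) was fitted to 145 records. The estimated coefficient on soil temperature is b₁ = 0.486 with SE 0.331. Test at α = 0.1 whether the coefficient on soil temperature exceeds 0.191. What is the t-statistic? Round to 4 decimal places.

H₀: β₁ = 0.191 vs H₁: β₁ > 0.191.
t = (b₁ − β₁⁰)/SE = (0.486 − 0.191) / 0.331 = 0.8912.
df = n − k − 1 = 145 − 3 − 1 = 141.
One-sided p ≈ 0.1872, which is ≥ 0.1, so fail to reject H₀.
The data do not give significant evidence that the true slope on soil temperature exceeds 0.191 µmol m⁻² s⁻¹ per unit, holding the other predictors fixed.

t = 0.8912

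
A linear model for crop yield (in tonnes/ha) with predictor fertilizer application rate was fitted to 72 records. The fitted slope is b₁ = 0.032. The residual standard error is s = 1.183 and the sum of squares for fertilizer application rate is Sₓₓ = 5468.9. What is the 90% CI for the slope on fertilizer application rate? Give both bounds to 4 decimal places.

(0.0053, 0.0587)

SE(b₁) = s/√Sₓₓ = 1.183/√5468.9 = 0.0159969.
df = n − 2 = 70.
t* = t_{0.05, 70} = 1.666914.
Margin = t* × SE = 1.666914 × 0.0159969 = 0.026665.
CI: 0.032 ± 0.026665 → (0.0053, 0.0587).
With 90% confidence, each one-unit increase in fertilizer application rate is associated with a change of between 0.0053 and 0.0587 tonnes/ha in crop yield.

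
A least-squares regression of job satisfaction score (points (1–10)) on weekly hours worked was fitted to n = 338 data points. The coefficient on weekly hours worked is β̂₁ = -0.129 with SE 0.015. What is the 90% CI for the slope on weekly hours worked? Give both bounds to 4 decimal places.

df = n − 2 = 338 − 2 = 336.
t* = t_{0.05, 336} = 1.649401.
Margin = t* × SE = 1.649401 × 0.015 = 0.024741.
CI: -0.129 ± 0.024741 → (-0.1537, -0.1043).
With 90% confidence, each one-unit increase in weekly hours worked is associated with a change of between -0.1537 and -0.1043 points (1–10) in job satisfaction score.

(-0.1537, -0.1043)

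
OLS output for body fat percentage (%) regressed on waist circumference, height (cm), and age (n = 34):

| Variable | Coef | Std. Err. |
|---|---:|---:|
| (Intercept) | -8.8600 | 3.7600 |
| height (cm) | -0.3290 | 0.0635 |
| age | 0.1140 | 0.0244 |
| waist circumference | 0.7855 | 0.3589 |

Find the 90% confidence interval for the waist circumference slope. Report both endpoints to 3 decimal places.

Read off: b = 0.7855, SE = 0.3589 for waist circumference.
df = n − k − 1 = 34 − 3 − 1 = 30.
t* = t_{0.05, 30} = 1.697261.
Margin = t* × SE = 1.697261 × 0.3589 = 0.60915.
CI: 0.7855 ± 0.60915 → (0.176, 1.395).

(0.176, 1.395)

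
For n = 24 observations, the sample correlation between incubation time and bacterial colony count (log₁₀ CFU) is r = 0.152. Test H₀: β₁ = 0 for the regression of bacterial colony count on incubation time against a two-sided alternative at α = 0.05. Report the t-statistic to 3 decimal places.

t = 0.721

t = r·√(n − 2)/√(1 − r²) = 0.152·√22/√0.976896 = 0.721.
df = n − 2 = 22.
Two-sided p ≈ 0.4783, which is ≥ 0.05, so fail to reject H₀.
The data do not give significant evidence of a linear association between incubation time and bacterial colony count.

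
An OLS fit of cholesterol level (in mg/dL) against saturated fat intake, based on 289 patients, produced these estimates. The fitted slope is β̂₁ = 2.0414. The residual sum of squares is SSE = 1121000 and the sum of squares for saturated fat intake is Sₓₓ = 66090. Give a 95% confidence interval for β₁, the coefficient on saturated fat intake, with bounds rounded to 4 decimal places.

(1.5629, 2.5199)

MSE = SSE/(n − 2) = 1121000/287 = 3905.92.
SE(β̂₁) = √(MSE/Sₓₓ) = √(3905.92/66090) = 0.243105.
df = n − 2 = 287.
t* = t_{0.025, 287} = 1.968264.
Margin = t* × SE = 1.968264 × 0.243105 = 0.478495.
CI: 2.0414 ± 0.478495 → (1.5629, 2.5199).
With 95% confidence, each one-unit increase in saturated fat intake is associated with a change of between 1.5629 and 2.5199 mg/dL in cholesterol level.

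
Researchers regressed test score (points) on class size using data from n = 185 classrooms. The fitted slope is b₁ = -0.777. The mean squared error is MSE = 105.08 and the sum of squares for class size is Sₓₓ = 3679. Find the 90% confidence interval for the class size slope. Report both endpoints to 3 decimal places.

SE(b₁) = √(MSE/Sₓₓ) = √(105.08/3679) = 0.169003.
df = n − 2 = 183.
t* = t_{0.05, 183} = 1.653223.
Margin = t* × SE = 1.653223 × 0.169003 = 0.27940.
CI: -0.777 ± 0.27940 → (-1.056, -0.498).
With 90% confidence, each one-unit increase in class size is associated with a change of between -1.056 and -0.498 points in test score.

(-1.056, -0.498)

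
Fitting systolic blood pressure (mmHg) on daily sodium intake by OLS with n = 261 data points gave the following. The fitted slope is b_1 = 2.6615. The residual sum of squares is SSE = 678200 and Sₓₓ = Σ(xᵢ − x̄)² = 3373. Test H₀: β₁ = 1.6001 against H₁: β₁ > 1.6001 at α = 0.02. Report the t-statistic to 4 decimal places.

t = 1.2046

MSE = SSE/(n − 2) = 678200/259 = 2618.53.
SE(b_1) = √(MSE/Sₓₓ) = √(2618.53/3373) = 0.881091.
t = (2.6615 − 1.6001) / 0.881091 = 1.2046.
df = n − 2 = 259.
One-sided p ≈ 0.1147, which is ≥ 0.02, so fail to reject H₀.
The data do not give significant evidence that the true slope on daily sodium intake exceeds 1.6001 mmHg per unit.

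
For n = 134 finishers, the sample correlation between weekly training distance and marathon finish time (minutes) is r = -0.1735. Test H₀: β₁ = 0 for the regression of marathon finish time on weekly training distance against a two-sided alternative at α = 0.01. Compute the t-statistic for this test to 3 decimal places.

t = r·√(n − 2)/√(1 − r²) = -0.1735·√132/√0.969898 = -2.024.
df = n − 2 = 132.
Two-sided p ≈ 0.0450, which is ≥ 0.01, so fail to reject H₀.
The data do not give significant evidence of a linear association between weekly training distance and marathon finish time.

t = -2.024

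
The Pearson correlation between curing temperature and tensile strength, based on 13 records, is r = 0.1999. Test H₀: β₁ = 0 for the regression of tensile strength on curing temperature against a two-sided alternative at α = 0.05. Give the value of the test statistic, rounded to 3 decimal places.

t = r·√(n − 2)/√(1 − r²) = 0.1999·√11/√0.96004 = 0.677.
df = n − 2 = 11.
Two-sided p ≈ 0.5126, which is ≥ 0.05, so fail to reject H₀.
The data do not give significant evidence of a linear association between curing temperature and tensile strength.

t = 0.677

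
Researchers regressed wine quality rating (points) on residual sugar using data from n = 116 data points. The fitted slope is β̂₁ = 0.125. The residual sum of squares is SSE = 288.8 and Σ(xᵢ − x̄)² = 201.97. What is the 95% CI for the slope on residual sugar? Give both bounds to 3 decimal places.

MSE = SSE/(n − 2) = 288.8/114 = 2.53333.
SE(β̂₁) = √(MSE/Sₓₓ) = √(2.53333/201.97) = 0.111996.
df = n − 2 = 114.
t* = t_{0.025, 114} = 1.980992.
Margin = t* × SE = 1.980992 × 0.111996 = 0.22186.
CI: 0.125 ± 0.22186 → (-0.097, 0.347).
With 95% confidence, each one-unit increase in residual sugar is associated with a change of between -0.097 and 0.347 points in wine quality rating.

(-0.097, 0.347)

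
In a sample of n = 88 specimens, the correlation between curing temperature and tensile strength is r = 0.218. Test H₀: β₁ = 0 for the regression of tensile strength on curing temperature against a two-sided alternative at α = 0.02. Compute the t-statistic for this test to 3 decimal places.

t = r·√(n − 2)/√(1 − r²) = 0.218·√86/√0.952476 = 2.071.
df = n − 2 = 86.
Two-sided p ≈ 0.0413, which is ≥ 0.02, so fail to reject H₀.
The data do not give significant evidence of a linear association between curing temperature and tensile strength.

t = 2.071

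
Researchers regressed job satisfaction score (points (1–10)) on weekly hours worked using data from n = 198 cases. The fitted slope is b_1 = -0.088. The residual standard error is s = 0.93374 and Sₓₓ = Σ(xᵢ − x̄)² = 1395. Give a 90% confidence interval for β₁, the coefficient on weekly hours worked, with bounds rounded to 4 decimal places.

(-0.1293, -0.0467)

SE(b_1) = s/√Sₓₓ = 0.93374/√1395 = 0.0249999.
df = n − 2 = 196.
t* = t_{0.05, 196} = 1.652665.
Margin = t* × SE = 1.652665 × 0.0249999 = 0.041317.
CI: -0.088 ± 0.041317 → (-0.1293, -0.0467).
With 90% confidence, each one-unit increase in weekly hours worked is associated with a change of between -0.1293 and -0.0467 points (1–10) in job satisfaction score.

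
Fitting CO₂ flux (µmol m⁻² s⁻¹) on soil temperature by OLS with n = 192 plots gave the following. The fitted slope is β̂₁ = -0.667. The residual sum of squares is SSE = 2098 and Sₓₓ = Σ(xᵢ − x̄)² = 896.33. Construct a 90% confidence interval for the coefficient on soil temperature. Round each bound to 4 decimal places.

(-0.8505, -0.4835)

MSE = SSE/(n − 2) = 2098/190 = 11.0421.
SE(β̂₁) = √(MSE/Sₓₓ) = √(11.0421/896.33) = 0.110992.
df = n − 2 = 190.
t* = t_{0.05, 190} = 1.652913.
Margin = t* × SE = 1.652913 × 0.110992 = 0.183460.
CI: -0.667 ± 0.183460 → (-0.8505, -0.4835).
With 90% confidence, each one-unit increase in soil temperature is associated with a change of between -0.8505 and -0.4835 µmol m⁻² s⁻¹ in CO₂ flux.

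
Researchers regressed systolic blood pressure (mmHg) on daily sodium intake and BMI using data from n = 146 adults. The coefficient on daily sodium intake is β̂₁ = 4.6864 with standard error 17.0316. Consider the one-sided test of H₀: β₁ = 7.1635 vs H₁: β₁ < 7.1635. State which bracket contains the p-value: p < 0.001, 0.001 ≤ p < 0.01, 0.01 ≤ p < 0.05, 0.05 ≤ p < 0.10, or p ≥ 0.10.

t = (4.6864 − 7.1635) / 17.0316 = -0.145.
df = n − k − 1 = 146 − 2 − 1 = 143.
One-sided p = P(T_{143} < t) ≈ 0.4423.
So p ≥ 0.10.

p ≥ 0.10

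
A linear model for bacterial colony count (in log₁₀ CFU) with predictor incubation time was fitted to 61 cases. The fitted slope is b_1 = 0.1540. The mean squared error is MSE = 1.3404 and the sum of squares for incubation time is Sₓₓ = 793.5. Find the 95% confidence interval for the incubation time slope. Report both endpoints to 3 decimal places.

(0.072, 0.236)

SE(b_1) = √(MSE/Sₓₓ) = √(1.3404/793.5) = 0.0411002.
df = n − 2 = 59.
t* = t_{0.025, 59} = 2.000995.
Margin = t* × SE = 2.000995 × 0.0411002 = 0.08224.
CI: 0.1540 ± 0.08224 → (0.072, 0.236).
With 95% confidence, each one-unit increase in incubation time is associated with a change of between 0.072 and 0.236 log₁₀ CFU in bacterial colony count.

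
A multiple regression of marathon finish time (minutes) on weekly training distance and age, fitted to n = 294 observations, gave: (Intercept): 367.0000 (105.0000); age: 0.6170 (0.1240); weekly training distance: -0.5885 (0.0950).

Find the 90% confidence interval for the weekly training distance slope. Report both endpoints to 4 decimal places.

Read off: b = -0.5885, SE = 0.0950 for weekly training distance.
df = n − k − 1 = 294 − 2 − 1 = 291.
t* = t_{0.05, 291} = 1.650107.
Margin = t* × SE = 1.650107 × 0.0950 = 0.156760.
CI: -0.5885 ± 0.156760 → (-0.7453, -0.4317).

(-0.7453, -0.4317)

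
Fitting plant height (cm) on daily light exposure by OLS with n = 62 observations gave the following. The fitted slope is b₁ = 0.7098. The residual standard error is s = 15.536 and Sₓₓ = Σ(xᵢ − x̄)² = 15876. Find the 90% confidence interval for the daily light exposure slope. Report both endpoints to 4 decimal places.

SE(b₁) = s/√Sₓₓ = 15.536/√15876 = 0.123302.
df = n − 2 = 60.
t* = t_{0.05, 60} = 1.670649.
Margin = t* × SE = 1.670649 × 0.123302 = 0.205994.
CI: 0.7098 ± 0.205994 → (0.5038, 0.9158).
With 90% confidence, each one-unit increase in daily light exposure is associated with a change of between 0.5038 and 0.9158 cm in plant height.

(0.5038, 0.9158)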